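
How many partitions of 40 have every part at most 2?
p(40, parts ≤ 2) = 21

Use the recurrence p(n, m) = p(n, m−1) + p(n−m, m): either the largest part is < m (count p(n, m−1)) or the largest part is exactly m (remove one copy of m, count p(n−m, m)). With p(0, ·) = 1 this gives p(40, parts ≤ 2) = 21. (By conjugating Young diagrams, this also counts partitions of 40 into at most 2 parts.)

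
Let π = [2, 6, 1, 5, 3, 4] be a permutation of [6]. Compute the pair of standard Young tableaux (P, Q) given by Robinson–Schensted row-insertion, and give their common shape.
P = [1, 3, 4] / [2, 5] / [6];  Q = [1, 2, 6] / [3, 4] / [5];  common shape = (3, 2, 1)

Row-insert the values π_1, π_2, … into P one at a time, bumping the leftmost entry strictly greater than the inserted value down to the next row. The recording tableau Q records, in position (i, j), the step at which that cell was added to P.
  Insert 2 (step 1): P = [2];  Q = [1]
  Insert 6 (step 2): P = [2, 6];  Q = [1, 2]
  Insert 1 (step 3): P = [1, 6] / [2];  Q = [1, 2] / [3]
  Insert 5 (step 4): P = [1, 5] / [2, 6];  Q = [1, 2] / [3, 4]
  Insert 3 (step 5): P = [1, 3] / [2, 5] / [6];  Q = [1, 2] / [3, 4] / [5]
  Insert 4 (step 6): P = [1, 3, 4] / [2, 5] / [6];  Q = [1, 2, 6] / [3, 4] / [5]
Final shape: (3, 2, 1).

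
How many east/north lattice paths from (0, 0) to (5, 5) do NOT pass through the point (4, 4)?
Number of paths = 112

Total paths from (0, 0) to (5, 5): C(10, 5) = 252. Paths through (4, 4): (paths (0, 0) → (4, 4)) × (paths (4, 4) → (5, 5)) = C(8, 4) · C(2, 1) = 70 · 2 = 140. Avoidance count = 252 − 140 = 112.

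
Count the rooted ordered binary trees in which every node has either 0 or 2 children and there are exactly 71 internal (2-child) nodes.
C_71 = 5175569924646105559418940193995065716350

These full binary trees are counted by the Catalan number C_n = (1/(n + 1)) · C(2n, n). For n = 71: C_71 = (1/72) · C(142, 71) = 372641034574519600278163693967644731577200/72 = 5175569924646105559418940193995065716350.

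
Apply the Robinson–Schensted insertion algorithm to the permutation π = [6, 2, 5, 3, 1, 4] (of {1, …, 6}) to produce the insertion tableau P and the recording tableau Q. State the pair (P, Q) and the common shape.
P = [1, 3, 4] / [2] / [5] / [6];  Q = [1, 3, 6] / [2] / [4] / [5];  common shape = (3, 1, 1, 1)

Row-insert the values π_1, π_2, … into P one at a time, bumping the leftmost entry strictly greater than the inserted value down to the next row. The recording tableau Q records, in position (i, j), the step at which that cell was added to P.
  Insert 6 (step 1): P = [6];  Q = [1]
  Insert 2 (step 2): P = [2] / [6];  Q = [1] / [2]
  Insert 5 (step 3): P = [2, 5] / [6];  Q = [1, 3] / [2]
  Insert 3 (step 4): P = [2, 3] / [5] / [6];  Q = [1, 3] / [2] / [4]
  Insert 1 (step 5): P = [1, 3] / [2] / [5] / [6];  Q = [1, 3] / [2] / [4] / [5]
  Insert 4 (step 6): P = [1, 3, 4] / [2] / [5] / [6];  Q = [1, 3, 6] / [2] / [4] / [5]
Final shape: (3, 1, 1, 1).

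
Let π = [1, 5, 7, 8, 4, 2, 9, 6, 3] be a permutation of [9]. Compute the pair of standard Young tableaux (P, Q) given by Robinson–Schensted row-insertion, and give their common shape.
P = [1, 2, 3, 8, 9] / [4, 6] / [5, 7];  Q = [1, 2, 3, 4, 7] / [5, 8] / [6, 9];  common shape = (5, 2, 2)

Row-insert the values π_1, π_2, … into P one at a time, bumping the leftmost entry strictly greater than the inserted value down to the next row. The recording tableau Q records, in position (i, j), the step at which that cell was added to P.
  Insert 1 (step 1): P = [1];  Q = [1]
  Insert 5 (step 2): P = [1, 5];  Q = [1, 2]
  Insert 7 (step 3): P = [1, 5, 7];  Q = [1, 2, 3]
  Insert 8 (step 4): P = [1, 5, 7, 8];  Q = [1, 2, 3, 4]
  Insert 4 (step 5): P = [1, 4, 7, 8] / [5];  Q = [1, 2, 3, 4] / [5]
  Insert 2 (step 6): P = [1, 2, 7, 8] / [4] / [5];  Q = [1, 2, 3, 4] / [5] / [6]
  Insert 9 (step 7): P = [1, 2, 7, 8, 9] / [4] / [5];  Q = [1, 2, 3, 4, 7] / [5] / [6]
  Insert 6 (step 8): P = [1, 2, 6, 8, 9] / [4, 7] / [5];  Q = [1, 2, 3, 4, 7] / [5, 8] / [6]
  Insert 3 (step 9): P = [1, 2, 3, 8, 9] / [4, 6] / [5, 7];  Q = [1, 2, 3, 4, 7] / [5, 8] / [6, 9]
Final shape: (5, 2, 2).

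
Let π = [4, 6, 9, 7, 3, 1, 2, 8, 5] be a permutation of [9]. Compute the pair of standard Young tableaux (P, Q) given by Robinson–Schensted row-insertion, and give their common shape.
P = [1, 2, 5, 8] / [3, 6, 7] / [4] / [9];  Q = [1, 2, 3, 8] / [4, 7, 9] / [5] / [6];  common shape = (4, 3, 1, 1)

Row-insert the values π_1, π_2, … into P one at a time, bumping the leftmost entry strictly greater than the inserted value down to the next row. The recording tableau Q records, in position (i, j), the step at which that cell was added to P.
  Insert 4 (step 1): P = [4];  Q = [1]
  Insert 6 (step 2): P = [4, 6];  Q = [1, 2]
  Insert 9 (step 3): P = [4, 6, 9];  Q = [1, 2, 3]
  Insert 7 (step 4): P = [4, 6, 7] / [9];  Q = [1, 2, 3] / [4]
  Insert 3 (step 5): P = [3, 6, 7] / [4] / [9];  Q = [1, 2, 3] / [4] / [5]
  Insert 1 (step 6): P = [1, 6, 7] / [3] / [4] / [9];  Q = [1, 2, 3] / [4] / [5] / [6]
  Insert 2 (step 7): P = [1, 2, 7] / [3, 6] / [4] / [9];  Q = [1, 2, 3] / [4, 7] / [5] / [6]
  Insert 8 (step 8): P = [1, 2, 7, 8] / [3, 6] / [4] / [9];  Q = [1, 2, 3, 8] / [4, 7] / [5] / [6]
  Insert 5 (step 9): P = [1, 2, 5, 8] / [3, 6, 7] / [4] / [9];  Q = [1, 2, 3, 8] / [4, 7, 9] / [5] / [6]
Final shape: (4, 3, 1, 1).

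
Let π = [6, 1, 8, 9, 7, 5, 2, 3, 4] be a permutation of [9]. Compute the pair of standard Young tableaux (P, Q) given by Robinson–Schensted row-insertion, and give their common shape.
P = [1, 2, 3, 4] / [5, 7, 9] / [6] / [8];  Q = [1, 3, 4, 9] / [2, 5, 8] / [6] / [7];  common shape = (4, 3, 1, 1)

Row-insert the values π_1, π_2, … into P one at a time, bumping the leftmost entry strictly greater than the inserted value down to the next row. The recording tableau Q records, in position (i, j), the step at which that cell was added to P.
  Insert 6 (step 1): P = [6];  Q = [1]
  Insert 1 (step 2): P = [1] / [6];  Q = [1] / [2]
  Insert 8 (step 3): P = [1, 8] / [6];  Q = [1, 3] / [2]
  Insert 9 (step 4): P = [1, 8, 9] / [6];  Q = [1, 3, 4] / [2]
  Insert 7 (step 5): P = [1, 7, 9] / [6, 8];  Q = [1, 3, 4] / [2, 5]
  Insert 5 (step 6): P = [1, 5, 9] / [6, 7] / [8];  Q = [1, 3, 4] / [2, 5] / [6]
  Insert 2 (step 7): P = [1, 2, 9] / [5, 7] / [6] / [8];  Q = [1, 3, 4] / [2, 5] / [6] / [7]
  Insert 3 (step 8): P = [1, 2, 3] / [5, 7, 9] / [6] / [8];  Q = [1, 3, 4] / [2, 5, 8] / [6] / [7]
  Insert 4 (step 9): P = [1, 2, 3, 4] / [5, 7, 9] / [6] / [8];  Q = [1, 3, 4, 9] / [2, 5, 8] / [6] / [7]
Final shape: (4, 3, 1, 1).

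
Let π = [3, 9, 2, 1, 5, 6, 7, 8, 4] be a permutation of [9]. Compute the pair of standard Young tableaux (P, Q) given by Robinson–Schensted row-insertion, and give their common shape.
P = [1, 4, 6, 7, 8] / [2, 5] / [3, 9];  Q = [1, 2, 6, 7, 8] / [3, 5] / [4, 9];  common shape = (5, 2, 2)

Row-insert the values π_1, π_2, … into P one at a time, bumping the leftmost entry strictly greater than the inserted value down to the next row. The recording tableau Q records, in position (i, j), the step at which that cell was added to P.
  Insert 3 (step 1): P = [3];  Q = [1]
  Insert 9 (step 2): P = [3, 9];  Q = [1, 2]
  Insert 2 (step 3): P = [2, 9] / [3];  Q = [1, 2] / [3]
  Insert 1 (step 4): P = [1, 9] / [2] / [3];  Q = [1, 2] / [3] / [4]
  Insert 5 (step 5): P = [1, 5] / [2, 9] / [3];  Q = [1, 2] / [3, 5] / [4]
  Insert 6 (step 6): P = [1, 5, 6] / [2, 9] / [3];  Q = [1, 2, 6] / [3, 5] / [4]
  Insert 7 (step 7): P = [1, 5, 6, 7] / [2, 9] / [3];  Q = [1, 2, 6, 7] / [3, 5] / [4]
  Insert 8 (step 8): P = [1, 5, 6, 7, 8] / [2, 9] / [3];  Q = [1, 2, 6, 7, 8] / [3, 5] / [4]
  Insert 4 (step 9): P = [1, 4, 6, 7, 8] / [2, 5] / [3, 9];  Q = [1, 2, 6, 7, 8] / [3, 5] / [4, 9]
Final shape: (5, 2, 2).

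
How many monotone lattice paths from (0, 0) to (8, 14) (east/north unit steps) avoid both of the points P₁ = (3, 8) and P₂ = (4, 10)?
Number of paths = 208120

Inclusion–exclusion. Total paths: C(22, 8) = 319770. Through P₁: C(11, 3)·C(11, 5) = 76230. Through P₂: C(14, 4)·C(8, 4) = 70070. Since P₁ is strictly southwest of P₂, a monotone path through both must visit P₁ then P₂; paths through both = C(11, 3)·C(3, 1)·C(8, 4) = 34650. Avoid both = 319770 − 76230 − 70070 + 34650 = 208120.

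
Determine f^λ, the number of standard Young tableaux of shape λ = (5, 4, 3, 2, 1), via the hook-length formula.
# SYT of shape (5, 4, 3, 2, 1) = 292864

Hook-length formula: f^λ = n! / Π hook(c), product over all cells c of the Young diagram. For λ = (5, 4, 3, 2, 1), n = 15 boxes. Hook lengths by row (left-to-right, top-to-bottom): [9, 7, 5, 3, 1]; [7, 5, 3, 1]; [5, 3, 1]; [3, 1]; [1]. Product of hooks = 4465125. So f^λ = 15! / 4465125 = 1307674368000 / 4465125 = 292864.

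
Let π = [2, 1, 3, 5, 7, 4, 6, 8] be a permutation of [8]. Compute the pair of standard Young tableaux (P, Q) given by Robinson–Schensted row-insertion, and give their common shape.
P = [1, 3, 4, 6, 8] / [2, 5, 7];  Q = [1, 3, 4, 5, 8] / [2, 6, 7];  common shape = (5, 3)

Row-insert the values π_1, π_2, … into P one at a time, bumping the leftmost entry strictly greater than the inserted value down to the next row. The recording tableau Q records, in position (i, j), the step at which that cell was added to P.
  Insert 2 (step 1): P = [2];  Q = [1]
  Insert 1 (step 2): P = [1] / [2];  Q = [1] / [2]
  Insert 3 (step 3): P = [1, 3] / [2];  Q = [1, 3] / [2]
  Insert 5 (step 4): P = [1, 3, 5] / [2];  Q = [1, 3, 4] / [2]
  Insert 7 (step 5): P = [1, 3, 5, 7] / [2];  Q = [1, 3, 4, 5] / [2]
  Insert 4 (step 6): P = [1, 3, 4, 7] / [2, 5];  Q = [1, 3, 4, 5] / [2, 6]
  Insert 6 (step 7): P = [1, 3, 4, 6] / [2, 5, 7];  Q = [1, 3, 4, 5] / [2, 6, 7]
  Insert 8 (step 8): P = [1, 3, 4, 6, 8] / [2, 5, 7];  Q = [1, 3, 4, 5, 8] / [2, 6, 7]
Final shape: (5, 3).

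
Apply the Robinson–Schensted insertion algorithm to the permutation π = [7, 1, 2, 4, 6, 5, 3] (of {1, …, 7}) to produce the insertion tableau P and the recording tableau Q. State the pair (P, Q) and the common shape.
P = [1, 2, 3, 5] / [4] / [6] / [7];  Q = [1, 3, 4, 5] / [2] / [6] / [7];  common shape = (4, 1, 1, 1)

Row-insert the values π_1, π_2, … into P one at a time, bumping the leftmost entry strictly greater than the inserted value down to the next row. The recording tableau Q records, in position (i, j), the step at which that cell was added to P.
  Insert 7 (step 1): P = [7];  Q = [1]
  Insert 1 (step 2): P = [1] / [7];  Q = [1] / [2]
  Insert 2 (step 3): P = [1, 2] / [7];  Q = [1, 3] / [2]
  Insert 4 (step 4): P = [1, 2, 4] / [7];  Q = [1, 3, 4] / [2]
  Insert 6 (step 5): P = [1, 2, 4, 6] / [7];  Q = [1, 3, 4, 5] / [2]
  Insert 5 (step 6): P = [1, 2, 4, 5] / [6] / [7];  Q = [1, 3, 4, 5] / [2] / [6]
  Insert 3 (step 7): P = [1, 2, 3, 5] / [4] / [6] / [7];  Q = [1, 3, 4, 5] / [2] / [6] / [7]
Final shape: (4, 1, 1, 1).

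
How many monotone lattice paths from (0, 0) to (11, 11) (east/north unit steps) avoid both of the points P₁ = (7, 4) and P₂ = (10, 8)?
Number of paths = 467700

Inclusion–exclusion. Total paths: C(22, 11) = 705432. Through P₁: C(11, 7)·C(11, 4) = 108900. Through P₂: C(18, 10)·C(4, 1) = 175032. Since P₁ is strictly southwest of P₂, a monotone path through both must visit P₁ then P₂; paths through both = C(11, 7)·C(7, 3)·C(4, 1) = 46200. Avoid both = 705432 − 108900 − 175032 + 46200 = 467700.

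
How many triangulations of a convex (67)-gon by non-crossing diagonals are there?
C_65 = 1440418573150919668872489894243865350

These polygon triangulations are counted by the Catalan number C_n = (1/(n + 1)) · C(2n, n). For n = 65: C_65 = (1/66) · C(130, 65) = 95067625827960698145584333020095113100/66 = 1440418573150919668872489894243865350.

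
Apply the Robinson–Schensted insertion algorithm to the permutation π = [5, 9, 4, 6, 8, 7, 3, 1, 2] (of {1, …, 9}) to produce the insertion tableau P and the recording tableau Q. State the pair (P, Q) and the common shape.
P = [1, 2, 7] / [3, 6] / [4, 8] / [5] / [9];  Q = [1, 2, 5] / [3, 4] / [6, 9] / [7] / [8];  common shape = (3, 2, 2, 1, 1)

Row-insert the values π_1, π_2, … into P one at a time, bumping the leftmost entry strictly greater than the inserted value down to the next row. The recording tableau Q records, in position (i, j), the step at which that cell was added to P.
  Insert 5 (step 1): P = [5];  Q = [1]
  Insert 9 (step 2): P = [5, 9];  Q = [1, 2]
  Insert 4 (step 3): P = [4, 9] / [5];  Q = [1, 2] / [3]
  Insert 6 (step 4): P = [4, 6] / [5, 9];  Q = [1, 2] / [3, 4]
  Insert 8 (step 5): P = [4, 6, 8] / [5, 9];  Q = [1, 2, 5] / [3, 4]
  Insert 7 (step 6): P = [4, 6, 7] / [5, 8] / [9];  Q = [1, 2, 5] / [3, 4] / [6]
  Insert 3 (step 7): P = [3, 6, 7] / [4, 8] / [5] / [9];  Q = [1, 2, 5] / [3, 4] / [6] / [7]
  Insert 1 (step 8): P = [1, 6, 7] / [3, 8] / [4] / [5] / [9];  Q = [1, 2, 5] / [3, 4] / [6] / [7] / [8]
  Insert 2 (step 9): P = [1, 2, 7] / [3, 6] / [4, 8] / [5] / [9];  Q = [1, 2, 5] / [3, 4] / [6, 9] / [7] / [8]
Final shape: (3, 2, 2, 1, 1).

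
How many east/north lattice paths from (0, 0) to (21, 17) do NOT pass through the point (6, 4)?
Number of paths = 20918289780

Total paths from (0, 0) to (21, 17): C(38, 21) = 28781143380. Paths through (6, 4): (paths (0, 0) → (6, 4)) × (paths (6, 4) → (21, 17)) = C(10, 6) · C(28, 15) = 210 · 37442160 = 7862853600. Avoidance count = 28781143380 − 7862853600 = 20918289780.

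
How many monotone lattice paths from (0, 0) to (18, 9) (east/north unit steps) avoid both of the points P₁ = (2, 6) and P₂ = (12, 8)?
Number of paths = 3790839

Inclusion–exclusion. Total paths: C(27, 18) = 4686825. Through P₁: C(8, 2)·C(19, 16) = 27132. Through P₂: C(20, 12)·C(7, 6) = 881790. Since P₁ is strictly southwest of P₂, a monotone path through both must visit P₁ then P₂; paths through both = C(8, 2)·C(12, 10)·C(7, 6) = 12936. Avoid both = 4686825 − 27132 − 881790 + 12936 = 3790839.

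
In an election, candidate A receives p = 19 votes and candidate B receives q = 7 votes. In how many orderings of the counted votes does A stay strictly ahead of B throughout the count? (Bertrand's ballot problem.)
Strict-lead orderings = 303600

Total orderings of the 26 votes with 19 for A: C(26, 19) = 657800. By the Bertrand ballot formula (Cycle Lemma / reflection principle), the number of orderings in which A is strictly ahead of B throughout is (p − q)/(p + q) · C(p + q, p) = (19 − 7)/(19 + 7) · 657800 = 303600.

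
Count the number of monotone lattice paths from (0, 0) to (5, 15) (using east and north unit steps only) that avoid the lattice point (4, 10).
Number of paths = 9498

Total paths from (0, 0) to (5, 15): C(20, 5) = 15504. Paths through (4, 10): (paths (0, 0) → (4, 10)) × (paths (4, 10) → (5, 15)) = C(14, 4) · C(6, 1) = 1001 · 6 = 6006. Avoidance count = 15504 − 6006 = 9498.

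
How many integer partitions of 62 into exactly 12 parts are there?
p(62, 12 parts) = 97299

Partitions of n into exactly k parts are in bijection with partitions of n − k into at most k parts (subtract 1 from each part). So p(62, exactly 12) = p(50, parts ≤ 12). Computing via the recurrence p(m, j) = p(m, j−1) + p(m−j, j) gives 97299.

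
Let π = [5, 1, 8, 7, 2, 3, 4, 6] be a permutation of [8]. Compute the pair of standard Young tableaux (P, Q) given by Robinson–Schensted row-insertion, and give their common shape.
P = [1, 2, 3, 4, 6] / [5, 7] / [8];  Q = [1, 3, 6, 7, 8] / [2, 4] / [5];  common shape = (5, 2, 1)

Row-insert the values π_1, π_2, … into P one at a time, bumping the leftmost entry strictly greater than the inserted value down to the next row. The recording tableau Q records, in position (i, j), the step at which that cell was added to P.
  Insert 5 (step 1): P = [5];  Q = [1]
  Insert 1 (step 2): P = [1] / [5];  Q = [1] / [2]
  Insert 8 (step 3): P = [1, 8] / [5];  Q = [1, 3] / [2]
  Insert 7 (step 4): P = [1, 7] / [5, 8];  Q = [1, 3] / [2, 4]
  Insert 2 (step 5): P = [1, 2] / [5, 7] / [8];  Q = [1, 3] / [2, 4] / [5]
  Insert 3 (step 6): P = [1, 2, 3] / [5, 7] / [8];  Q = [1, 3, 6] / [2, 4] / [5]
  Insert 4 (step 7): P = [1, 2, 3, 4] / [5, 7] / [8];  Q = [1, 3, 6, 7] / [2, 4] / [5]
  Insert 6 (step 8): P = [1, 2, 3, 4, 6] / [5, 7] / [8];  Q = [1, 3, 6, 7, 8] / [2, 4] / [5]
Final shape: (5, 2, 1).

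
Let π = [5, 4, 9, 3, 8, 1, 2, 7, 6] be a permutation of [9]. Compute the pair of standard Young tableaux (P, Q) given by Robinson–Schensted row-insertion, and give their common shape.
P = [1, 2, 6] / [3, 7] / [4, 8] / [5, 9];  Q = [1, 3, 8] / [2, 5] / [4, 7] / [6, 9];  common shape = (3, 2, 2, 2)

Row-insert the values π_1, π_2, … into P one at a time, bumping the leftmost entry strictly greater than the inserted value down to the next row. The recording tableau Q records, in position (i, j), the step at which that cell was added to P.
  Insert 5 (step 1): P = [5];  Q = [1]
  Insert 4 (step 2): P = [4] / [5];  Q = [1] / [2]
  Insert 9 (step 3): P = [4, 9] / [5];  Q = [1, 3] / [2]
  Insert 3 (step 4): P = [3, 9] / [4] / [5];  Q = [1, 3] / [2] / [4]
  Insert 8 (step 5): P = [3, 8] / [4, 9] / [5];  Q = [1, 3] / [2, 5] / [4]
  Insert 1 (step 6): P = [1, 8] / [3, 9] / [4] / [5];  Q = [1, 3] / [2, 5] / [4] / [6]
  Insert 2 (step 7): P = [1, 2] / [3, 8] / [4, 9] / [5];  Q = [1, 3] / [2, 5] / [4, 7] / [6]
  Insert 7 (step 8): P = [1, 2, 7] / [3, 8] / [4, 9] / [5];  Q = [1, 3, 8] / [2, 5] / [4, 7] / [6]
  Insert 6 (step 9): P = [1, 2, 6] / [3, 7] / [4, 8] / [5, 9];  Q = [1, 3, 8] / [2, 5] / [4, 7] / [6, 9]
Final shape: (3, 2, 2, 2).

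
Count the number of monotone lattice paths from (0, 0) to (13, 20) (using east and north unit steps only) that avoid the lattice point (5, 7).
Number of paths = 412002360

Total paths from (0, 0) to (13, 20): C(33, 13) = 573166440. Paths through (5, 7): (paths (0, 0) → (5, 7)) × (paths (5, 7) → (13, 20)) = C(12, 5) · C(21, 8) = 792 · 203490 = 161164080. Avoidance count = 573166440 − 161164080 = 412002360.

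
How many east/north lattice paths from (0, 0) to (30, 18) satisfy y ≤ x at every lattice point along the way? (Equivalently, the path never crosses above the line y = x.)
Number of paths = 3065415516592

By the reflection principle (André's argument), the number of monotone paths to (30, 18) with n ≤ m that never go above y = x is C(48, 30) − C(48, 31) = 7309837001104 − 4244421484512 = 3065415516592.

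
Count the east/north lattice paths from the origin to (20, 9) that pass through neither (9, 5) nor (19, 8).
Number of paths = 3987269

Inclusion–exclusion. Total paths: C(29, 20) = 10015005. Through P₁: C(14, 9)·C(15, 11) = 2732730. Through P₂: C(27, 19)·C(2, 1) = 4440150. Since P₁ is strictly southwest of P₂, a monotone path through both must visit P₁ then P₂; paths through both = C(14, 9)·C(13, 10)·C(2, 1) = 1145144. Avoid both = 10015005 − 2732730 − 4440150 + 1145144 = 3987269.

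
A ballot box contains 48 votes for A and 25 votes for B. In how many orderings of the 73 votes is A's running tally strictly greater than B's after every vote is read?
Strict-lead orderings = 7314240729121905852

Total orderings of the 73 votes with 48 for A: C(73, 48) = 23214764053299962052. By the Bertrand ballot formula (Cycle Lemma / reflection principle), the number of orderings in which A is strictly ahead of B throughout is (p − q)/(p + q) · C(p + q, p) = (48 − 25)/(48 + 25) · 23214764053299962052 = 7314240729121905852.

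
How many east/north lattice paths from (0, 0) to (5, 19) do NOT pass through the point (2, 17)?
Number of paths = 40794

Total paths from (0, 0) to (5, 19): C(24, 5) = 42504. Paths through (2, 17): (paths (0, 0) → (2, 17)) × (paths (2, 17) → (5, 19)) = C(19, 2) · C(5, 3) = 171 · 10 = 1710. Avoidance count = 42504 − 1710 = 40794.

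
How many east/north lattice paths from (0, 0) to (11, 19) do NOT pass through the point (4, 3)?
Number of paths = 46046805

Total paths from (0, 0) to (11, 19): C(30, 11) = 54627300. Paths through (4, 3): (paths (0, 0) → (4, 3)) × (paths (4, 3) → (11, 19)) = C(7, 4) · C(23, 7) = 35 · 245157 = 8580495. Avoidance count = 54627300 − 8580495 = 46046805.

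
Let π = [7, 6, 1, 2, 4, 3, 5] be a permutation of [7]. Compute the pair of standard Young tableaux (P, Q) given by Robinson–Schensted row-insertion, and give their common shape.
P = [1, 2, 3, 5] / [4] / [6] / [7];  Q = [1, 4, 5, 7] / [2] / [3] / [6];  common shape = (4, 1, 1, 1)

Row-insert the values π_1, π_2, … into P one at a time, bumping the leftmost entry strictly greater than the inserted value down to the next row. The recording tableau Q records, in position (i, j), the step at which that cell was added to P.
  Insert 7 (step 1): P = [7];  Q = [1]
  Insert 6 (step 2): P = [6] / [7];  Q = [1] / [2]
  Insert 1 (step 3): P = [1] / [6] / [7];  Q = [1] / [2] / [3]
  Insert 2 (step 4): P = [1, 2] / [6] / [7];  Q = [1, 4] / [2] / [3]
  Insert 4 (step 5): P = [1, 2, 4] / [6] / [7];  Q = [1, 4, 5] / [2] / [3]
  Insert 3 (step 6): P = [1, 2, 3] / [4] / [6] / [7];  Q = [1, 4, 5] / [2] / [3] / [6]
  Insert 5 (step 7): P = [1, 2, 3, 5] / [4] / [6] / [7];  Q = [1, 4, 5, 7] / [2] / [3] / [6]
Final shape: (4, 1, 1, 1).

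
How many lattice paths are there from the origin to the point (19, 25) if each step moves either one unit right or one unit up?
Number of paths = 1408831480056

A monotone lattice path from (0, 0) to (19, 25) consists of 19 east steps and 25 north steps in some order, so it is determined by which 19 of the 44 steps are east. The count is C(44, 19) = 1408831480056.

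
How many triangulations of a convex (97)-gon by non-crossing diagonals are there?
C_95 = 944973797977428207852605870454939596837230758234904050

These polygon triangulations are counted by the Catalan number C_n = (1/(n + 1)) · C(2n, n). For n = 95: C_95 = (1/96) · C(190, 95) = 90717484605833107953850163563674201296374152790550788800/96 = 944973797977428207852605870454939596837230758234904050.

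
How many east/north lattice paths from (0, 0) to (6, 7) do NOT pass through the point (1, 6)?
Number of paths = 1674

Total paths from (0, 0) to (6, 7): C(13, 6) = 1716. Paths through (1, 6): (paths (0, 0) → (1, 6)) × (paths (1, 6) → (6, 7)) = C(7, 1) · C(6, 5) = 7 · 6 = 42. Avoidance count = 1716 − 42 = 1674.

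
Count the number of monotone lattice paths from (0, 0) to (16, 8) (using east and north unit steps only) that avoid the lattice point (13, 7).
Number of paths = 425391

Total paths from (0, 0) to (16, 8): C(24, 16) = 735471. Paths through (13, 7): (paths (0, 0) → (13, 7)) × (paths (13, 7) → (16, 8)) = C(20, 13) · C(4, 3) = 77520 · 4 = 310080. Avoidance count = 735471 − 310080 = 425391.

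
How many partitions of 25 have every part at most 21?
p(25, parts ≤ 21) = 1951

Use the recurrence p(n, m) = p(n, m−1) + p(n−m, m): either the largest part is < m (count p(n, m−1)) or the largest part is exactly m (remove one copy of m, count p(n−m, m)). With p(0, ·) = 1 this gives p(25, parts ≤ 21) = 1951. (By conjugating Young diagrams, this also counts partitions of 25 into at most 21 parts.)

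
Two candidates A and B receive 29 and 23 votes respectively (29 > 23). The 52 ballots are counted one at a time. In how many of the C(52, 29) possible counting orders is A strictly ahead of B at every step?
Strict-lead orderings = 40715807302800

Total orderings of the 52 votes with 29 for A: C(52, 29) = 352870329957600. By the Bertrand ballot formula (Cycle Lemma / reflection principle), the number of orderings in which A is strictly ahead of B throughout is (p − q)/(p + q) · C(p + q, p) = (29 − 23)/(29 + 23) · 352870329957600 = 40715807302800.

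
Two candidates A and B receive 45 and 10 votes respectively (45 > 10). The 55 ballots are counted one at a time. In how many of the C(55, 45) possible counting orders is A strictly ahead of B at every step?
Strict-lead orderings = 18612776910

Total orderings of the 55 votes with 45 for A: C(55, 45) = 29248649430. By the Bertrand ballot formula (Cycle Lemma / reflection principle), the number of orderings in which A is strictly ahead of B throughout is (p − q)/(p + q) · C(p + q, p) = (45 − 10)/(45 + 10) · 29248649430 = 18612776910.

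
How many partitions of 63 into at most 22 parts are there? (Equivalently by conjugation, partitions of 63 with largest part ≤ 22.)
p(63, parts ≤ 22) = 1292139

Use the recurrence p(n, m) = p(n, m−1) + p(n−m, m): either the largest part is < m (count p(n, m−1)) or the largest part is exactly m (remove one copy of m, count p(n−m, m)). With p(0, ·) = 1 this gives p(63, parts ≤ 22) = 1292139. (By conjugating Young diagrams, this also counts partitions of 63 into at most 22 parts.)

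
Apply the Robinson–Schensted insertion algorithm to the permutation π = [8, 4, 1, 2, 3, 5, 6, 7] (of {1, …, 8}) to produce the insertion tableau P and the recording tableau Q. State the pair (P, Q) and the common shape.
P = [1, 2, 3, 5, 6, 7] / [4] / [8];  Q = [1, 4, 5, 6, 7, 8] / [2] / [3];  common shape = (6, 1, 1)

Row-insert the values π_1, π_2, … into P one at a time, bumping the leftmost entry strictly greater than the inserted value down to the next row. The recording tableau Q records, in position (i, j), the step at which that cell was added to P.
  Insert 8 (step 1): P = [8];  Q = [1]
  Insert 4 (step 2): P = [4] / [8];  Q = [1] / [2]
  Insert 1 (step 3): P = [1] / [4] / [8];  Q = [1] / [2] / [3]
  Insert 2 (step 4): P = [1, 2] / [4] / [8];  Q = [1, 4] / [2] / [3]
  Insert 3 (step 5): P = [1, 2, 3] / [4] / [8];  Q = [1, 4, 5] / [2] / [3]
  Insert 5 (step 6): P = [1, 2, 3, 5] / [4] / [8];  Q = [1, 4, 5, 6] / [2] / [3]
  Insert 6 (step 7): P = [1, 2, 3, 5, 6] / [4] / [8];  Q = [1, 4, 5, 6, 7] / [2] / [3]
  Insert 7 (step 8): P = [1, 2, 3, 5, 6, 7] / [4] / [8];  Q = [1, 4, 5, 6, 7, 8] / [2] / [3]
Final shape: (6, 1, 1).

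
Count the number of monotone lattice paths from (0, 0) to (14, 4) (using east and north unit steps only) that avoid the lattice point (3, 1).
Number of paths = 1604

Total paths from (0, 0) to (14, 4): C(18, 14) = 3060. Paths through (3, 1): (paths (0, 0) → (3, 1)) × (paths (3, 1) → (14, 4)) = C(4, 3) · C(14, 11) = 4 · 364 = 1456. Avoidance count = 3060 − 1456 = 1604.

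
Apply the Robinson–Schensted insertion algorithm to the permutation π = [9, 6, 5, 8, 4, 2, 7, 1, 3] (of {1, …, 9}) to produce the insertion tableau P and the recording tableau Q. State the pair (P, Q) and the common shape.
P = [1, 3] / [2, 7] / [4, 8] / [5] / [6] / [9];  Q = [1, 4] / [2, 7] / [3, 9] / [5] / [6] / [8];  common shape = (2, 2, 2, 1, 1, 1)

Row-insert the values π_1, π_2, … into P one at a time, bumping the leftmost entry strictly greater than the inserted value down to the next row. The recording tableau Q records, in position (i, j), the step at which that cell was added to P.
  Insert 9 (step 1): P = [9];  Q = [1]
  Insert 6 (step 2): P = [6] / [9];  Q = [1] / [2]
  Insert 5 (step 3): P = [5] / [6] / [9];  Q = [1] / [2] / [3]
  Insert 8 (step 4): P = [5, 8] / [6] / [9];  Q = [1, 4] / [2] / [3]
  Insert 4 (step 5): P = [4, 8] / [5] / [6] / [9];  Q = [1, 4] / [2] / [3] / [5]
  Insert 2 (step 6): P = [2, 8] / [4] / [5] / [6] / [9];  Q = [1, 4] / [2] / [3] / [5] / [6]
  Insert 7 (step 7): P = [2, 7] / [4, 8] / [5] / [6] / [9];  Q = [1, 4] / [2, 7] / [3] / [5] / [6]
  Insert 1 (step 8): P = [1, 7] / [2, 8] / [4] / [5] / [6] / [9];  Q = [1, 4] / [2, 7] / [3] / [5] / [6] / [8]
  Insert 3 (step 9): P = [1, 3] / [2, 7] / [4, 8] / [5] / [6] / [9];  Q = [1, 4] / [2, 7] / [3, 9] / [5] / [6] / [8]
Final shape: (2, 2, 2, 1, 1, 1).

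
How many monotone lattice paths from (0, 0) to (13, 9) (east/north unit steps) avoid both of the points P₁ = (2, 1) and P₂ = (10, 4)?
Number of paths = 242338

Inclusion–exclusion. Total paths: C(22, 13) = 497420. Through P₁: C(3, 2)·C(19, 11) = 226746. Through P₂: C(14, 10)·C(8, 3) = 56056. Since P₁ is strictly southwest of P₂, a monotone path through both must visit P₁ then P₂; paths through both = C(3, 2)·C(11, 8)·C(8, 3) = 27720. Avoid both = 497420 − 226746 − 56056 + 27720 = 242338.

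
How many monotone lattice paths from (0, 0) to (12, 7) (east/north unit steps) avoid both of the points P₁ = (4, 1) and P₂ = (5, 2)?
Number of paths = 26661

Inclusion–exclusion. Total paths: C(19, 12) = 50388. Through P₁: C(5, 4)·C(14, 8) = 15015. Through P₂: C(7, 5)·C(12, 7) = 16632. Since P₁ is strictly southwest of P₂, a monotone path through both must visit P₁ then P₂; paths through both = C(5, 4)·C(2, 1)·C(12, 7) = 7920. Avoid both = 50388 − 15015 − 16632 + 7920 = 26661.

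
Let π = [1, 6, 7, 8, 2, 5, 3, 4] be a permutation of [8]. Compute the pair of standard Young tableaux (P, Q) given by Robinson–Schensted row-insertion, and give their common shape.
P = [1, 2, 3, 4] / [5, 7, 8] / [6];  Q = [1, 2, 3, 4] / [5, 6, 8] / [7];  common shape = (4, 3, 1)

Row-insert the values π_1, π_2, … into P one at a time, bumping the leftmost entry strictly greater than the inserted value down to the next row. The recording tableau Q records, in position (i, j), the step at which that cell was added to P.
  Insert 1 (step 1): P = [1];  Q = [1]
  Insert 6 (step 2): P = [1, 6];  Q = [1, 2]
  Insert 7 (step 3): P = [1, 6, 7];  Q = [1, 2, 3]
  Insert 8 (step 4): P = [1, 6, 7, 8];  Q = [1, 2, 3, 4]
  Insert 2 (step 5): P = [1, 2, 7, 8] / [6];  Q = [1, 2, 3, 4] / [5]
  Insert 5 (step 6): P = [1, 2, 5, 8] / [6, 7];  Q = [1, 2, 3, 4] / [5, 6]
  Insert 3 (step 7): P = [1, 2, 3, 8] / [5, 7] / [6];  Q = [1, 2, 3, 4] / [5, 6] / [7]
  Insert 4 (step 8): P = [1, 2, 3, 4] / [5, 7, 8] / [6];  Q = [1, 2, 3, 4] / [5, 6, 8] / [7]
Final shape: (4, 3, 1).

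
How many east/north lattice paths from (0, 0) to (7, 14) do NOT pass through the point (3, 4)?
Number of paths = 81245

Total paths from (0, 0) to (7, 14): C(21, 7) = 116280. Paths through (3, 4): (paths (0, 0) → (3, 4)) × (paths (3, 4) → (7, 14)) = C(7, 3) · C(14, 4) = 35 · 1001 = 35035. Avoidance count = 116280 − 35035 = 81245.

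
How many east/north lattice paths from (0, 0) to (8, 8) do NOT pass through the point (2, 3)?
Number of paths = 8250

Total paths from (0, 0) to (8, 8): C(16, 8) = 12870. Paths through (2, 3): (paths (0, 0) → (2, 3)) × (paths (2, 3) → (8, 8)) = C(5, 2) · C(11, 6) = 10 · 462 = 4620. Avoidance count = 12870 − 4620 = 8250.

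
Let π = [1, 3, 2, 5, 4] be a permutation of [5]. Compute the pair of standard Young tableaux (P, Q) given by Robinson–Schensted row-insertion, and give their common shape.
P = [1, 2, 4] / [3, 5];  Q = [1, 2, 4] / [3, 5];  common shape = (3, 2)

Row-insert the values π_1, π_2, … into P one at a time, bumping the leftmost entry strictly greater than the inserted value down to the next row. The recording tableau Q records, in position (i, j), the step at which that cell was added to P.
  Insert 1 (step 1): P = [1];  Q = [1]
  Insert 3 (step 2): P = [1, 3];  Q = [1, 2]
  Insert 2 (step 3): P = [1, 2] / [3];  Q = [1, 2] / [3]
  Insert 5 (step 4): P = [1, 2, 5] / [3];  Q = [1, 2, 4] / [3]
  Insert 4 (step 5): P = [1, 2, 4] / [3, 5];  Q = [1, 2, 4] / [3, 5]
Final shape: (3, 2).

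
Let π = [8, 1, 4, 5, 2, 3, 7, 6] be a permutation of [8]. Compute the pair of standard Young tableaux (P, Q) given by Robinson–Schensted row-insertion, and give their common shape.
P = [1, 2, 3, 6] / [4, 5, 7] / [8];  Q = [1, 3, 4, 7] / [2, 6, 8] / [5];  common shape = (4, 3, 1)

Row-insert the values π_1, π_2, … into P one at a time, bumping the leftmost entry strictly greater than the inserted value down to the next row. The recording tableau Q records, in position (i, j), the step at which that cell was added to P.
  Insert 8 (step 1): P = [8];  Q = [1]
  Insert 1 (step 2): P = [1] / [8];  Q = [1] / [2]
  Insert 4 (step 3): P = [1, 4] / [8];  Q = [1, 3] / [2]
  Insert 5 (step 4): P = [1, 4, 5] / [8];  Q = [1, 3, 4] / [2]
  Insert 2 (step 5): P = [1, 2, 5] / [4] / [8];  Q = [1, 3, 4] / [2] / [5]
  Insert 3 (step 6): P = [1, 2, 3] / [4, 5] / [8];  Q = [1, 3, 4] / [2, 6] / [5]
  Insert 7 (step 7): P = [1, 2, 3, 7] / [4, 5] / [8];  Q = [1, 3, 4, 7] / [2, 6] / [5]
  Insert 6 (step 8): P = [1, 2, 3, 6] / [4, 5, 7] / [8];  Q = [1, 3, 4, 7] / [2, 6, 8] / [5]
Final shape: (4, 3, 1).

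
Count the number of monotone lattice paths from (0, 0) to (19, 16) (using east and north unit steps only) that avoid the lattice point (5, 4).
Number of paths = 2843058750

Total paths from (0, 0) to (19, 16): C(35, 19) = 4059928950. Paths through (5, 4): (paths (0, 0) → (5, 4)) × (paths (5, 4) → (19, 16)) = C(9, 5) · C(26, 14) = 126 · 9657700 = 1216870200. Avoidance count = 4059928950 − 1216870200 = 2843058750.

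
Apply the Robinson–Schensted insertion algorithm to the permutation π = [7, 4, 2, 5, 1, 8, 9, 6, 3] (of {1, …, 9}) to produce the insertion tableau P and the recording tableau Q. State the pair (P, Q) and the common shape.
P = [1, 3, 6, 9] / [2, 5] / [4, 8] / [7];  Q = [1, 4, 6, 7] / [2, 8] / [3, 9] / [5];  common shape = (4, 2, 2, 1)

Row-insert the values π_1, π_2, … into P one at a time, bumping the leftmost entry strictly greater than the inserted value down to the next row. The recording tableau Q records, in position (i, j), the step at which that cell was added to P.
  Insert 7 (step 1): P = [7];  Q = [1]
  Insert 4 (step 2): P = [4] / [7];  Q = [1] / [2]
  Insert 2 (step 3): P = [2] / [4] / [7];  Q = [1] / [2] / [3]
  Insert 5 (step 4): P = [2, 5] / [4] / [7];  Q = [1, 4] / [2] / [3]
  Insert 1 (step 5): P = [1, 5] / [2] / [4] / [7];  Q = [1, 4] / [2] / [3] / [5]
  Insert 8 (step 6): P = [1, 5, 8] / [2] / [4] / [7];  Q = [1, 4, 6] / [2] / [3] / [5]
  Insert 9 (step 7): P = [1, 5, 8, 9] / [2] / [4] / [7];  Q = [1, 4, 6, 7] / [2] / [3] / [5]
  Insert 6 (step 8): P = [1, 5, 6, 9] / [2, 8] / [4] / [7];  Q = [1, 4, 6, 7] / [2, 8] / [3] / [5]
  Insert 3 (step 9): P = [1, 3, 6, 9] / [2, 5] / [4, 8] / [7];  Q = [1, 4, 6, 7] / [2, 8] / [3, 9] / [5]
Final shape: (4, 2, 2, 1).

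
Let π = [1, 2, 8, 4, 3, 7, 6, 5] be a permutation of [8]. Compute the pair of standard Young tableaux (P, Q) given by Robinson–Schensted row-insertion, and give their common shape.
P = [1, 2, 3, 5] / [4, 6] / [7] / [8];  Q = [1, 2, 3, 6] / [4, 7] / [5] / [8];  common shape = (4, 2, 1, 1)

Row-insert the values π_1, π_2, … into P one at a time, bumping the leftmost entry strictly greater than the inserted value down to the next row. The recording tableau Q records, in position (i, j), the step at which that cell was added to P.
  Insert 1 (step 1): P = [1];  Q = [1]
  Insert 2 (step 2): P = [1, 2];  Q = [1, 2]
  Insert 8 (step 3): P = [1, 2, 8];  Q = [1, 2, 3]
  Insert 4 (step 4): P = [1, 2, 4] / [8];  Q = [1, 2, 3] / [4]
  Insert 3 (step 5): P = [1, 2, 3] / [4] / [8];  Q = [1, 2, 3] / [4] / [5]
  Insert 7 (step 6): P = [1, 2, 3, 7] / [4] / [8];  Q = [1, 2, 3, 6] / [4] / [5]
  Insert 6 (step 7): P = [1, 2, 3, 6] / [4, 7] / [8];  Q = [1, 2, 3, 6] / [4, 7] / [5]
  Insert 5 (step 8): P = [1, 2, 3, 5] / [4, 6] / [7] / [8];  Q = [1, 2, 3, 6] / [4, 7] / [5] / [8]
Final shape: (4, 2, 1, 1).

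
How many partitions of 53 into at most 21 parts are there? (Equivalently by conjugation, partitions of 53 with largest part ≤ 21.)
p(53, parts ≤ 21) = 294574

Use the recurrence p(n, m) = p(n, m−1) + p(n−m, m): either the largest part is < m (count p(n, m−1)) or the largest part is exactly m (remove one copy of m, count p(n−m, m)). With p(0, ·) = 1 this gives p(53, parts ≤ 21) = 294574. (By conjugating Young diagrams, this also counts partitions of 53 into at most 21 parts.)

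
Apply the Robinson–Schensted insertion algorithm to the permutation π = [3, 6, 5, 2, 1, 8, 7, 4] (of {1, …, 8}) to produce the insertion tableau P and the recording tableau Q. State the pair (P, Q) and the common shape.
P = [1, 4, 7] / [2, 5] / [3, 8] / [6];  Q = [1, 2, 6] / [3, 7] / [4, 8] / [5];  common shape = (3, 2, 2, 1)

Row-insert the values π_1, π_2, … into P one at a time, bumping the leftmost entry strictly greater than the inserted value down to the next row. The recording tableau Q records, in position (i, j), the step at which that cell was added to P.
  Insert 3 (step 1): P = [3];  Q = [1]
  Insert 6 (step 2): P = [3, 6];  Q = [1, 2]
  Insert 5 (step 3): P = [3, 5] / [6];  Q = [1, 2] / [3]
  Insert 2 (step 4): P = [2, 5] / [3] / [6];  Q = [1, 2] / [3] / [4]
  Insert 1 (step 5): P = [1, 5] / [2] / [3] / [6];  Q = [1, 2] / [3] / [4] / [5]
  Insert 8 (step 6): P = [1, 5, 8] / [2] / [3] / [6];  Q = [1, 2, 6] / [3] / [4] / [5]
  Insert 7 (step 7): P = [1, 5, 7] / [2, 8] / [3] / [6];  Q = [1, 2, 6] / [3, 7] / [4] / [5]
  Insert 4 (step 8): P = [1, 4, 7] / [2, 5] / [3, 8] / [6];  Q = [1, 2, 6] / [3, 7] / [4, 8] / [5]
Final shape: (3, 2, 2, 1).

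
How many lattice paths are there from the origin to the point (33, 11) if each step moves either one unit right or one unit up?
Number of paths = 7669339132

A monotone lattice path from (0, 0) to (33, 11) consists of 33 east steps and 11 north steps in some order, so it is determined by which 33 of the 44 steps are east. The count is C(44, 33) = 7669339132.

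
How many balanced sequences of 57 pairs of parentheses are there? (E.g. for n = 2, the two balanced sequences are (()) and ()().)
C_57 = 26700952856774851904245220912664

These balanced parentheses are counted by the Catalan number C_n = (1/(n + 1)) · C(2n, n). For n = 57: C_57 = (1/58) · C(114, 57) = 1548655265692941410446222812934512/58 = 26700952856774851904245220912664.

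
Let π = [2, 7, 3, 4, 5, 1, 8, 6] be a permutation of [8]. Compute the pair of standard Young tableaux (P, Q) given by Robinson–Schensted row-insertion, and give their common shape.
P = [1, 3, 4, 5, 6] / [2, 8] / [7];  Q = [1, 2, 4, 5, 7] / [3, 8] / [6];  common shape = (5, 2, 1)

Row-insert the values π_1, π_2, … into P one at a time, bumping the leftmost entry strictly greater than the inserted value down to the next row. The recording tableau Q records, in position (i, j), the step at which that cell was added to P.
  Insert 2 (step 1): P = [2];  Q = [1]
  Insert 7 (step 2): P = [2, 7];  Q = [1, 2]
  Insert 3 (step 3): P = [2, 3] / [7];  Q = [1, 2] / [3]
  Insert 4 (step 4): P = [2, 3, 4] / [7];  Q = [1, 2, 4] / [3]
  Insert 5 (step 5): P = [2, 3, 4, 5] / [7];  Q = [1, 2, 4, 5] / [3]
  Insert 1 (step 6): P = [1, 3, 4, 5] / [2] / [7];  Q = [1, 2, 4, 5] / [3] / [6]
  Insert 8 (step 7): P = [1, 3, 4, 5, 8] / [2] / [7];  Q = [1, 2, 4, 5, 7] / [3] / [6]
  Insert 6 (step 8): P = [1, 3, 4, 5, 6] / [2, 8] / [7];  Q = [1, 2, 4, 5, 7] / [3, 8] / [6]
Final shape: (5, 2, 1).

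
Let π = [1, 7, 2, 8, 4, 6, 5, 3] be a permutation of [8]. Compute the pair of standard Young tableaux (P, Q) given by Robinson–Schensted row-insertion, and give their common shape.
P = [1, 2, 3, 5] / [4, 8] / [6] / [7];  Q = [1, 2, 4, 6] / [3, 5] / [7] / [8];  common shape = (4, 2, 1, 1)

Row-insert the values π_1, π_2, … into P one at a time, bumping the leftmost entry strictly greater than the inserted value down to the next row. The recording tableau Q records, in position (i, j), the step at which that cell was added to P.
  Insert 1 (step 1): P = [1];  Q = [1]
  Insert 7 (step 2): P = [1, 7];  Q = [1, 2]
  Insert 2 (step 3): P = [1, 2] / [7];  Q = [1, 2] / [3]
  Insert 8 (step 4): P = [1, 2, 8] / [7];  Q = [1, 2, 4] / [3]
  Insert 4 (step 5): P = [1, 2, 4] / [7, 8];  Q = [1, 2, 4] / [3, 5]
  Insert 6 (step 6): P = [1, 2, 4, 6] / [7, 8];  Q = [1, 2, 4, 6] / [3, 5]
  Insert 5 (step 7): P = [1, 2, 4, 5] / [6, 8] / [7];  Q = [1, 2, 4, 6] / [3, 5] / [7]
  Insert 3 (step 8): P = [1, 2, 3, 5] / [4, 8] / [6] / [7];  Q = [1, 2, 4, 6] / [3, 5] / [7] / [8]
Final shape: (4, 2, 1, 1).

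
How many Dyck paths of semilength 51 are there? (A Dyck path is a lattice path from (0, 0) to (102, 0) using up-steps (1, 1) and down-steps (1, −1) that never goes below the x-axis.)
C_51 = 7684785670514316385230816156

These Dyck paths are counted by the Catalan number C_n = (1/(n + 1)) · C(2n, n). For n = 51: C_51 = (1/52) · C(102, 51) = 399608854866744452032002440112/52 = 7684785670514316385230816156.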